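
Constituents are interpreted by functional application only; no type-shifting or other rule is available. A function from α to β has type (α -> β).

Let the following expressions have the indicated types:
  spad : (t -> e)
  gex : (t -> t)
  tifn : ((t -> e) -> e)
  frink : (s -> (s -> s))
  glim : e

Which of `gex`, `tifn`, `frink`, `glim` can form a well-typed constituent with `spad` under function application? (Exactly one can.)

gex : (t -> t) — does not combine with spad.
tifn — combines: tifn : ((t -> e) -> e) takes spad : (t -> e) as argument, giving e.
frink : (s -> (s -> s)) — does not combine with spad.
glim : e — does not combine with spad.

tifn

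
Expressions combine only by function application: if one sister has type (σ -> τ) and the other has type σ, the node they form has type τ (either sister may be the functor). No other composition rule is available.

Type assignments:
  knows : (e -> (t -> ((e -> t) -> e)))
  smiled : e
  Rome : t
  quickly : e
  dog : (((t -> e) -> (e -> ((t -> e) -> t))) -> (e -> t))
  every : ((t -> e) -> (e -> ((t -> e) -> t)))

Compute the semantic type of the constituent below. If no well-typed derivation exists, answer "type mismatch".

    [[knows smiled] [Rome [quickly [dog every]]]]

type mismatch

[knows smiled] — knows of type (e -> (t -> ((e -> t) -> e))) combines with smiled of type e: type (t -> ((e -> t) -> e)).
[dog every] — dog of type (((t -> e) -> (e -> ((t -> e) -> t))) -> (e -> t)) combines with every of type ((t -> e) -> (e -> ((t -> e) -> t))): type (e -> t).
[quickly [dog every]] — [dog every] of type (e -> t) combines with quickly of type e: type t.
At [Rome [quickly [dog every]]]: neither t nor t can take the other as argument; the node is ill-typed.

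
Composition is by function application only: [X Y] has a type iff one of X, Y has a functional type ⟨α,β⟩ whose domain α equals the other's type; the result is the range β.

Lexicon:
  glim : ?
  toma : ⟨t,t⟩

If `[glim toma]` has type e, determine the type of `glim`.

⟨⟨t,t⟩,e⟩

[glim toma] must have type e. The sister toma has type ⟨t,t⟩; that is not a function onto e, so glim must be the functor, of type ⟨⟨t,t⟩,e⟩.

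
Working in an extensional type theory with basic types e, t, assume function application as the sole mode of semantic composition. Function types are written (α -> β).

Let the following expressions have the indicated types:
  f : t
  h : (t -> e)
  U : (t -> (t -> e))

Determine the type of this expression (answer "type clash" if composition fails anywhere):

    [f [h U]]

At [h U]: neither (t -> e) nor (t -> (t -> e)) can take the other as argument; the node is ill-typed.

type clash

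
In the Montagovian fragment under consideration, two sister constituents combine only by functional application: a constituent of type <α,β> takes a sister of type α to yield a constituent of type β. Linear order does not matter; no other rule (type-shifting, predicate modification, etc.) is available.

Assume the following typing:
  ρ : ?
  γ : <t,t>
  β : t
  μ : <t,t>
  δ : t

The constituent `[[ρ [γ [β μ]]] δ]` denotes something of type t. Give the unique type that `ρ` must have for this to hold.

<t,<t,t>>

[[ρ [γ [β μ]]] δ] is required to be t. δ : t cannot yield t as functor, so [ρ [γ [β μ]]] : <t,t>.
[ρ [γ [β μ]]] is required to be <t,t>. [γ [β μ]] : t cannot yield <t,t> as functor, so ρ : <t,<t,t>>.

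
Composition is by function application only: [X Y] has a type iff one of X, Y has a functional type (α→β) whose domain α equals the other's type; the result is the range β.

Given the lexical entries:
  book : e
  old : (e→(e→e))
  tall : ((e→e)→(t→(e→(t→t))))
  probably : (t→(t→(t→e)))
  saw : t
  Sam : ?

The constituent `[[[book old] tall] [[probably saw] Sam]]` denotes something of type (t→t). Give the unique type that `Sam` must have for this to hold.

((t→(t→e))→((t→(e→(t→t)))→(t→t)))

At [[[book old] tall] [[probably saw] Sam]] (required: (t→t)): [[book old] tall] is (t→(e→(t→t))), which is not a function with range (t→t); hence [[probably saw] Sam] is the functor — type ((t→(e→(t→t)))→(t→t)).
At [[probably saw] Sam] (required: ((t→(e→(t→t)))→(t→t))): [probably saw] is (t→(t→e)), which is not a function with range ((t→(e→(t→t)))→(t→t)); hence Sam is the functor — type ((t→(t→e))→((t→(e→(t→t)))→(t→t))).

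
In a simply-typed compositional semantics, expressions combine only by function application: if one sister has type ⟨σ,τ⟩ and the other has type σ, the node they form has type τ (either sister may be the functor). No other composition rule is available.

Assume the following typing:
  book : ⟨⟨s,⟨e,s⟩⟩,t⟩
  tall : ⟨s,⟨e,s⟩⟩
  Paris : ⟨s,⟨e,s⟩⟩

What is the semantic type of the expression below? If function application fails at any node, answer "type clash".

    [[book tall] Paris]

[book tall]: ⟨⟨s,⟨e,s⟩⟩,t⟩ applied to ⟨s,⟨e,s⟩⟩ yields t.
[[book tall] Paris]: t and ⟨s,⟨e,s⟩⟩ cannot combine by function application — type clash.

type clash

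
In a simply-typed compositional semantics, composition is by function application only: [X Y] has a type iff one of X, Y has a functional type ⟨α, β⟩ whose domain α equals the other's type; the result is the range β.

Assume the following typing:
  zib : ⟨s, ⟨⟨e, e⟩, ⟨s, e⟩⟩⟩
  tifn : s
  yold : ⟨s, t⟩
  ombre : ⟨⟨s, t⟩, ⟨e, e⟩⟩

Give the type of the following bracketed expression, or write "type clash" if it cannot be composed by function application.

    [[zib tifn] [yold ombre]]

[zib tifn]: ⟨s, ⟨⟨e, e⟩, ⟨s, e⟩⟩⟩ applied to s yields ⟨⟨e, e⟩, ⟨s, e⟩⟩.
[yold ombre]: ⟨⟨s, t⟩, ⟨e, e⟩⟩ applied to ⟨s, t⟩ yields ⟨e, e⟩.
[[zib tifn] [yold ombre]]: ⟨⟨e, e⟩, ⟨s, e⟩⟩ applied to ⟨e, e⟩ yields ⟨s, e⟩.

⟨s, e⟩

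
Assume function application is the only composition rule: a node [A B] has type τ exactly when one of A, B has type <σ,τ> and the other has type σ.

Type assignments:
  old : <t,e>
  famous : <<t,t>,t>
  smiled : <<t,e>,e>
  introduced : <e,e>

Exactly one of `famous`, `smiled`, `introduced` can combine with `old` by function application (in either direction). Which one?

famous : <<t,t>,t> — neither side's domain matches the other.
smiled — combines: smiled : <<t,e>,e> takes old : <t,e> as argument, giving e.
introduced : <e,e> — neither side's domain matches the other.

smiled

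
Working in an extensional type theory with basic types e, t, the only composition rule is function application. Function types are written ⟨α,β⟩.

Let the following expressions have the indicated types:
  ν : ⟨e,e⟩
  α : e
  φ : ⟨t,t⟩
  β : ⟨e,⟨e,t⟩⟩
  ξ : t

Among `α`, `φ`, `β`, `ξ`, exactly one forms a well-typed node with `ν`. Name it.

α

α — combines: ν : ⟨e,e⟩ takes α : e as argument, giving e.
φ : ⟨t,t⟩ — no; ν wants e, and φ wants t.
β : ⟨e,⟨e,t⟩⟩ — no; ν wants e, and β wants e.
ξ : t — no; ν wants e, and ξ wants nothing (atomic).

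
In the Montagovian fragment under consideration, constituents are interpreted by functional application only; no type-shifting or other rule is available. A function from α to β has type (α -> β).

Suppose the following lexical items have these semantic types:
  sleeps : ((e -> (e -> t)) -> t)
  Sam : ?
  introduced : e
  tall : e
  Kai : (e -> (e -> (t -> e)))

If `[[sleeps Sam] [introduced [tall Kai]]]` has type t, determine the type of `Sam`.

At [[sleeps Sam] [introduced [tall Kai]]] (required: t): [introduced [tall Kai]] is (t -> e), which is not a function with range t; hence [sleeps Sam] is the functor — type ((t -> e) -> t).
At [sleeps Sam] (required: ((t -> e) -> t)): sleeps is ((e -> (e -> t)) -> t), which is not a function with range ((t -> e) -> t); hence Sam is the functor — type (((e -> (e -> t)) -> t) -> ((t -> e) -> t)).

(((e -> (e -> t)) -> t) -> ((t -> e) -> t))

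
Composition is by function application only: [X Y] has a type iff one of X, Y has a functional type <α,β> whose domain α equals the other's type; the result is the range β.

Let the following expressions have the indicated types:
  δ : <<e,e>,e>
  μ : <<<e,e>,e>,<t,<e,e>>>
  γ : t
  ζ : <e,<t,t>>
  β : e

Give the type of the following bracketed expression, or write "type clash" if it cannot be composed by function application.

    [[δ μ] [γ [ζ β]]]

[δ μ]: μ is <<<e,e>,e>,<t,<e,e>>>, δ is <<e,e>,e>; result <t,<e,e>>.
[ζ β]: ζ is <e,<t,t>>, β is e; result <t,t>.
[γ [ζ β]]: [ζ β] is <t,t>, γ is t; result t.
[[δ μ] [γ [ζ β]]]: [δ μ] is <t,<e,e>>, [γ [ζ β]] is t; result <e,e>.

<e,e>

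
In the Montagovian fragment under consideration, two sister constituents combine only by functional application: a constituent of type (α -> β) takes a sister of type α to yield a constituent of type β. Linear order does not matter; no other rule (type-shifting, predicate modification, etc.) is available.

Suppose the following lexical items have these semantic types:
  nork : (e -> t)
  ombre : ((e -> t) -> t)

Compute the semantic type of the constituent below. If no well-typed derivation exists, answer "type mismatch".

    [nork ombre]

[nork ombre]: functor ombre : ((e -> t) -> t), argument nork : (e -> t); result t.

t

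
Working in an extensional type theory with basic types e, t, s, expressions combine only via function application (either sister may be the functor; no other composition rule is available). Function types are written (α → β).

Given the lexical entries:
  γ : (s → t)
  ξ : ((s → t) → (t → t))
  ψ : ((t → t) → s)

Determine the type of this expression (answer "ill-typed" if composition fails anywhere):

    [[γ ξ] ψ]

[γ ξ] — ξ of type ((s → t) → (t → t)) combines with γ of type (s → t): type (t → t).
[[γ ξ] ψ] — ψ of type ((t → t) → s) combines with [γ ξ] of type (t → t): type s.

s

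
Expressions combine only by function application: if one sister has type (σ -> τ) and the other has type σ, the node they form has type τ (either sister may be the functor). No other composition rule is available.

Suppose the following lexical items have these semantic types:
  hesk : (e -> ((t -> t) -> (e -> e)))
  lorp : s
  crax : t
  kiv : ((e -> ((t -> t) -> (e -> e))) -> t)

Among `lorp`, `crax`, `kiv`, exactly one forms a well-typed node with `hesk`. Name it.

kiv

lorp : s — neither side's domain matches the other.
crax : t — neither side's domain matches the other.
kiv — combines: kiv : ((e -> ((t -> t) -> (e -> e))) -> t) takes hesk : (e -> ((t -> t) -> (e -> e))) as argument, giving t.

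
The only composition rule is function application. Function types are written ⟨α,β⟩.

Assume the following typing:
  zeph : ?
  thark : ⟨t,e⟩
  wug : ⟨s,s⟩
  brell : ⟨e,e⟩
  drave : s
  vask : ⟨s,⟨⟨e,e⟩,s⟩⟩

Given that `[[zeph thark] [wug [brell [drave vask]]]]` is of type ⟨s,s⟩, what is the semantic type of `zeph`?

[[zeph thark] [wug [brell [drave vask]]]] is required to be ⟨s,s⟩. [wug [brell [drave vask]]] : s cannot yield ⟨s,s⟩ as functor, so [zeph thark] : ⟨s,⟨s,s⟩⟩.
[zeph thark] is required to be ⟨s,⟨s,s⟩⟩. thark : ⟨t,e⟩ cannot yield ⟨s,⟨s,s⟩⟩ as functor, so zeph : ⟨⟨t,e⟩,⟨s,⟨s,s⟩⟩⟩.

⟨⟨t,e⟩,⟨s,⟨s,s⟩⟩⟩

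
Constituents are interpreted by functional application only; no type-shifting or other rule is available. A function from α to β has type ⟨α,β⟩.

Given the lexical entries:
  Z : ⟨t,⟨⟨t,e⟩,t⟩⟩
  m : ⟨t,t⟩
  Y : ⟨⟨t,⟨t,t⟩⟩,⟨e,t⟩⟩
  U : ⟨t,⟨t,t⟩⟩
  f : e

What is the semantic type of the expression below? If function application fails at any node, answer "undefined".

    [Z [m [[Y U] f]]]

[Y U] — Y of type ⟨⟨t,⟨t,t⟩⟩,⟨e,t⟩⟩ combines with U of type ⟨t,⟨t,t⟩⟩: type ⟨e,t⟩.
[[Y U] f] — [Y U] of type ⟨e,t⟩ combines with f of type e: type t.
[m [[Y U] f]] — m of type ⟨t,t⟩ combines with [[Y U] f] of type t: type t.
[Z [m [[Y U] f]]] — Z of type ⟨t,⟨⟨t,e⟩,t⟩⟩ combines with [m [[Y U] f]] of type t: type ⟨⟨t,e⟩,t⟩.

⟨⟨t,e⟩,t⟩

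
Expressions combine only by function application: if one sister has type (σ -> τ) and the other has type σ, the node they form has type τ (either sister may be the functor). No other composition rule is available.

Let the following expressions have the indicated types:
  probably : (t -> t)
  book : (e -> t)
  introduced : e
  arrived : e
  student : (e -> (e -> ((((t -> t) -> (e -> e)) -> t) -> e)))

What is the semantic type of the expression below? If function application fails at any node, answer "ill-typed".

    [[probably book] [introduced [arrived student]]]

At [probably book]: neither (t -> t) nor (e -> t) can take the other as argument; the node is ill-typed.

ill-typed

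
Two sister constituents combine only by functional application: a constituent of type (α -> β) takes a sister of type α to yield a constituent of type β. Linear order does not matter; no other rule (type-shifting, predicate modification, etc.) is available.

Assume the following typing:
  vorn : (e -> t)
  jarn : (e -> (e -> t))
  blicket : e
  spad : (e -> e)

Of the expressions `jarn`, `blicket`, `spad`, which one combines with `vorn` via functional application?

jarn : (e -> (e -> t)) — does not combine with vorn.
blicket — combines: vorn : (e -> t) takes blicket : e as argument, giving t.
spad : (e -> e) — does not combine with vorn.

blicket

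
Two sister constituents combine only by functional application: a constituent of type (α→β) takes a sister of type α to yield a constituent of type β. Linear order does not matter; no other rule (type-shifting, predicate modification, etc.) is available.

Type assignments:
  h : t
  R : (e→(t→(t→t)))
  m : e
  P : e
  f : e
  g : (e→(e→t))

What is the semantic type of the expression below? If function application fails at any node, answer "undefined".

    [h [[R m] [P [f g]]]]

t

[R m]: R is (e→(t→(t→t))), m is e; result (t→(t→t)).
[f g]: g is (e→(e→t)), f is e; result (e→t).
[P [f g]]: [f g] is (e→t), P is e; result t.
[[R m] [P [f g]]]: [R m] is (t→(t→t)), [P [f g]] is t; result (t→t).
[h [[R m] [P [f g]]]]: [[R m] [P [f g]]] is (t→t), h is t; result t.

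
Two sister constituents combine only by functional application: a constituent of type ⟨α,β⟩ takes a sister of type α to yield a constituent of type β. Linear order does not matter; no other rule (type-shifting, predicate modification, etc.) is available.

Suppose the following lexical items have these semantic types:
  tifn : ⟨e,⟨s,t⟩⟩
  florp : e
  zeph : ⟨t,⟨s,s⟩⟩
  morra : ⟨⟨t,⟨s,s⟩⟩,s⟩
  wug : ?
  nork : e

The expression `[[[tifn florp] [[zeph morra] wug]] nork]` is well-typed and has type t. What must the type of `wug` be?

⟨s,⟨⟨s,t⟩,⟨e,t⟩⟩⟩

For [[[tifn florp] [[zeph morra] wug]] nork] to have type t with nork of type e, [[tifn florp] [[zeph morra] wug]] must be the function: [[tifn florp] [[zeph morra] wug]] : ⟨e,t⟩.
For [[tifn florp] [[zeph morra] wug]] to have type ⟨e,t⟩ with [tifn florp] of type ⟨s,t⟩, [[zeph morra] wug] must be the function: [[zeph morra] wug] : ⟨⟨s,t⟩,⟨e,t⟩⟩.
For [[zeph morra] wug] to have type ⟨⟨s,t⟩,⟨e,t⟩⟩ with [zeph morra] of type s, wug must be the function: wug : ⟨s,⟨⟨s,t⟩,⟨e,t⟩⟩⟩.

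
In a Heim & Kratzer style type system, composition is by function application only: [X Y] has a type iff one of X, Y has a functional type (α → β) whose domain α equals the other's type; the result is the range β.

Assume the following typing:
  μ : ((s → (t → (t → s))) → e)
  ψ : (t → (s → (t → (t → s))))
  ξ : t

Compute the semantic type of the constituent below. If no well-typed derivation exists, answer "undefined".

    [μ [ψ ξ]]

[ψ ξ]: (t → (s → (t → (t → s)))) applied to t yields (s → (t → (t → s))).
[μ [ψ ξ]]: ((s → (t → (t → s))) → e) applied to (s → (t → (t → s))) yields e.

e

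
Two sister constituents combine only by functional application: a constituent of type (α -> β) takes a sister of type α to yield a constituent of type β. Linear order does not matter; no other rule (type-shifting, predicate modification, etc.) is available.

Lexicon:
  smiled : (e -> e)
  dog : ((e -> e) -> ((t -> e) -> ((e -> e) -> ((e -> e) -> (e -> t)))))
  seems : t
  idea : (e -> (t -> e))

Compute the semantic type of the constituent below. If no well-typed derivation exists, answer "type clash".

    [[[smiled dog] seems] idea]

type clash

At [smiled dog], dog : ((e -> e) -> ((t -> e) -> ((e -> e) -> ((e -> e) -> (e -> t))))) takes smiled : (e -> e), giving ((t -> e) -> ((e -> e) -> ((e -> e) -> (e -> t)))).
[[smiled dog] seems]: ((t -> e) -> ((e -> e) -> ((e -> e) -> (e -> t)))) and t cannot combine by function application — type clash.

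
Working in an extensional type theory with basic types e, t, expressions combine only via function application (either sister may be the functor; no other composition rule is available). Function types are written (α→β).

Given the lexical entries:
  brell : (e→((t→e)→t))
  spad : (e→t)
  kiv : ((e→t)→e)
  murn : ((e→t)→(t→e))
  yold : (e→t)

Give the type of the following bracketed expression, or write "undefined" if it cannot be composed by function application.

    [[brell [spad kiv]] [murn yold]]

t

[spad kiv]: functor kiv : ((e→t)→e), argument spad : (e→t); result e.
[brell [spad kiv]]: functor brell : (e→((t→e)→t)), argument [spad kiv] : e; result ((t→e)→t).
[murn yold]: functor murn : ((e→t)→(t→e)), argument yold : (e→t); result (t→e).
[[brell [spad kiv]] [murn yold]]: functor [brell [spad kiv]] : ((t→e)→t), argument [murn yold] : (t→e); result t.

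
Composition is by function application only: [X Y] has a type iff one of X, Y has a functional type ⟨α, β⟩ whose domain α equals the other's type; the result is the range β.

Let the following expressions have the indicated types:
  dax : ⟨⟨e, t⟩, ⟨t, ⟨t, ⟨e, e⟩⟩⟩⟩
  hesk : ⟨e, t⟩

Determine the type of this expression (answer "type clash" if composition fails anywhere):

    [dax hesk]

[dax hesk]: ⟨⟨e, t⟩, ⟨t, ⟨t, ⟨e, e⟩⟩⟩⟩ applied to ⟨e, t⟩ yields ⟨t, ⟨t, ⟨e, e⟩⟩⟩.

⟨t, ⟨t, ⟨e, e⟩⟩⟩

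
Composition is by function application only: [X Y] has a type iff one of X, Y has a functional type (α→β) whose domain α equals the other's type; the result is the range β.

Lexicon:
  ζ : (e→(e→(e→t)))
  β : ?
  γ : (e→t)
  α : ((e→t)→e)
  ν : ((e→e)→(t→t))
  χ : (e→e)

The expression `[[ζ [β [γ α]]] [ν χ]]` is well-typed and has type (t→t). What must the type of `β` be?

At [[ζ [β [γ α]]] [ν χ]] (required: (t→t)): [ν χ] is (t→t), which is not a function with range (t→t); hence [ζ [β [γ α]]] is the functor — type ((t→t)→(t→t)).
At [ζ [β [γ α]]] (required: ((t→t)→(t→t))): ζ is (e→(e→(e→t))), which is not a function with range ((t→t)→(t→t)); hence [β [γ α]] is the functor — type ((e→(e→(e→t)))→((t→t)→(t→t))).
At [β [γ α]] (required: ((e→(e→(e→t)))→((t→t)→(t→t)))): [γ α] is e, which is not a function with range ((e→(e→(e→t)))→((t→t)→(t→t))); hence β is the functor — type (e→((e→(e→(e→t)))→((t→t)→(t→t)))).

(e→((e→(e→(e→t)))→((t→t)→(t→t))))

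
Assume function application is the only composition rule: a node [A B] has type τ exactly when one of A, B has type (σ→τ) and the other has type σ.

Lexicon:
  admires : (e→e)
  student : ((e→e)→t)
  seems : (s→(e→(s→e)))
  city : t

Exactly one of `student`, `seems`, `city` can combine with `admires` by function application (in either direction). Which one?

student — combines: student : ((e→e)→t) takes admires : (e→e) as argument, giving t.
seems : (s→(e→(s→e))) — admires needs e; seems needs s; neither fits.
city : t — admires needs e; city needs nothing (atomic); neither fits.

student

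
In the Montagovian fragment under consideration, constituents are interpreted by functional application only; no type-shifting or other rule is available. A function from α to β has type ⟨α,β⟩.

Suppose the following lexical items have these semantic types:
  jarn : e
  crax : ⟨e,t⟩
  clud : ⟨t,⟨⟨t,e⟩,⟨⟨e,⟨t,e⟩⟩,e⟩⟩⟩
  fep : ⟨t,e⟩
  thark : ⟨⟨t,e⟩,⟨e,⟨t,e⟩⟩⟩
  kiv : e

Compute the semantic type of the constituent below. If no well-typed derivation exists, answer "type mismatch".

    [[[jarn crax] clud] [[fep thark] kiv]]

⟨⟨e,⟨t,e⟩⟩,e⟩

At [jarn crax], crax : ⟨e,t⟩ takes jarn : e, giving t.
At [[jarn crax] clud], clud : ⟨t,⟨⟨t,e⟩,⟨⟨e,⟨t,e⟩⟩,e⟩⟩⟩ takes [jarn crax] : t, giving ⟨⟨t,e⟩,⟨⟨e,⟨t,e⟩⟩,e⟩⟩.
At [fep thark], thark : ⟨⟨t,e⟩,⟨e,⟨t,e⟩⟩⟩ takes fep : ⟨t,e⟩, giving ⟨e,⟨t,e⟩⟩.
At [[fep thark] kiv], [fep thark] : ⟨e,⟨t,e⟩⟩ takes kiv : e, giving ⟨t,e⟩.
At [[[jarn crax] clud] [[fep thark] kiv]], [[jarn crax] clud] : ⟨⟨t,e⟩,⟨⟨e,⟨t,e⟩⟩,e⟩⟩ takes [[fep thark] kiv] : ⟨t,e⟩, giving ⟨⟨e,⟨t,e⟩⟩,e⟩.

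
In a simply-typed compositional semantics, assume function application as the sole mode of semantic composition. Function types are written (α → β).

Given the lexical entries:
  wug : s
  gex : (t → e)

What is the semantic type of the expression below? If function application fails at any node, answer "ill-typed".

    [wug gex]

ill-typed

At [wug gex]: neither s nor (t → e) can take the other as argument; the node is ill-typed.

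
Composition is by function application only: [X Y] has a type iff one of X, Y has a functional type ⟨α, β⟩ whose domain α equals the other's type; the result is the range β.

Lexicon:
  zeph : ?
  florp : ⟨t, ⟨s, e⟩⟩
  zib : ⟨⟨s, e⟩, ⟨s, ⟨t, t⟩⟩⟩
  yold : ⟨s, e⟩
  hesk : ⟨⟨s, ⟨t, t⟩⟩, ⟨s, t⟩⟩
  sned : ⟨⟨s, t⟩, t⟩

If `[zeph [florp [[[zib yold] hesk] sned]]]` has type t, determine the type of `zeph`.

At [zeph [florp [[[zib yold] hesk] sned]]] (required: t): [florp [[[zib yold] hesk] sned]] is ⟨s, e⟩, which is not a function with range t; hence zeph is the functor — type ⟨⟨s, e⟩, t⟩.

⟨⟨s, e⟩, t⟩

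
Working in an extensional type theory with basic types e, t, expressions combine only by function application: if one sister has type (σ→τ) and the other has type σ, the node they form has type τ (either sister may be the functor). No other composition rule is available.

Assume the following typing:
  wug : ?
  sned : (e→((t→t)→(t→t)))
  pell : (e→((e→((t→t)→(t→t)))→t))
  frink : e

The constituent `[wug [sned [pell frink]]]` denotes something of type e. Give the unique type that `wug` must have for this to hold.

(t→e)

At [wug [sned [pell frink]]] (required: e): [sned [pell frink]] is t, which is not a function with range e; hence wug is the functor — type (t→e).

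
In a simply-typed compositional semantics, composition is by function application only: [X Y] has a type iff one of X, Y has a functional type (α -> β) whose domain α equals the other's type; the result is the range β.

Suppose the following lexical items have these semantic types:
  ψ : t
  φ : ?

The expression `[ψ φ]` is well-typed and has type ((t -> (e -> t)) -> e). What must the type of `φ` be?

At [ψ φ] (required: ((t -> (e -> t)) -> e)): ψ is t, which is not a function with range ((t -> (e -> t)) -> e); hence φ is the functor — type (t -> ((t -> (e -> t)) -> e)).

(t -> ((t -> (e -> t)) -> e))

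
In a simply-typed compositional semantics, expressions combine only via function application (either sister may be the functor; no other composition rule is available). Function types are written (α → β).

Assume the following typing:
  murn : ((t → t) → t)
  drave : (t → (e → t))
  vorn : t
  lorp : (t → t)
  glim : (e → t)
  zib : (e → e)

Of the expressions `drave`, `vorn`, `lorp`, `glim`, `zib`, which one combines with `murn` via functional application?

drave : (t → (e → t)) — does not combine with murn.
vorn : t — does not combine with murn.
lorp — combines: murn : ((t → t) → t) takes lorp : (t → t) as argument, giving t.
glim : (e → t) — does not combine with murn.
zib : (e → e) — does not combine with murn.

lorp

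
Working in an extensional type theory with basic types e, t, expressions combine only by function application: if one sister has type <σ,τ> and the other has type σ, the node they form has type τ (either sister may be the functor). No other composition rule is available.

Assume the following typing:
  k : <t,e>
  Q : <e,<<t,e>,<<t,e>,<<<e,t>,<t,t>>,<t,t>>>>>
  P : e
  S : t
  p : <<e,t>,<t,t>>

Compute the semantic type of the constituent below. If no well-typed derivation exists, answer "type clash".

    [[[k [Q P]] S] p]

[Q P]: <e,<<t,e>,<<t,e>,<<<e,t>,<t,t>>,<t,t>>>>> applied to e yields <<t,e>,<<t,e>,<<<e,t>,<t,t>>,<t,t>>>>.
[k [Q P]]: <<t,e>,<<t,e>,<<<e,t>,<t,t>>,<t,t>>>> applied to <t,e> yields <<t,e>,<<<e,t>,<t,t>>,<t,t>>>.
[[k [Q P]] S]: <<t,e>,<<<e,t>,<t,t>>,<t,t>>> with t — neither is a function whose domain matches the other; composition fails here.

type clash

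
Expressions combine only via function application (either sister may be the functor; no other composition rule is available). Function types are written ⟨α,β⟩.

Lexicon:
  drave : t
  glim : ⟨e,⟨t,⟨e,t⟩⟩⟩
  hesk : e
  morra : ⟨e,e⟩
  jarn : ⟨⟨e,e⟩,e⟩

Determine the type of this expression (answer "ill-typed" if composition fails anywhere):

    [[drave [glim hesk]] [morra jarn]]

[glim hesk]: glim is ⟨e,⟨t,⟨e,t⟩⟩⟩, hesk is e; result ⟨t,⟨e,t⟩⟩.
[drave [glim hesk]]: [glim hesk] is ⟨t,⟨e,t⟩⟩, drave is t; result ⟨e,t⟩.
[morra jarn]: jarn is ⟨⟨e,e⟩,e⟩, morra is ⟨e,e⟩; result e.
[[drave [glim hesk]] [morra jarn]]: [drave [glim hesk]] is ⟨e,t⟩, [morra jarn] is e; result t.

t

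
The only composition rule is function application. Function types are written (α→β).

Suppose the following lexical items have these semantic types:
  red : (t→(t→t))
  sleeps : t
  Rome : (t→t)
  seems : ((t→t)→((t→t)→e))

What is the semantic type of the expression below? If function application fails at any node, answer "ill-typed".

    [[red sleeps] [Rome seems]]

At [red sleeps], red : (t→(t→t)) takes sleeps : t, giving (t→t).
At [Rome seems], seems : ((t→t)→((t→t)→e)) takes Rome : (t→t), giving ((t→t)→e).
At [[red sleeps] [Rome seems]], [Rome seems] : ((t→t)→e) takes [red sleeps] : (t→t), giving e.

e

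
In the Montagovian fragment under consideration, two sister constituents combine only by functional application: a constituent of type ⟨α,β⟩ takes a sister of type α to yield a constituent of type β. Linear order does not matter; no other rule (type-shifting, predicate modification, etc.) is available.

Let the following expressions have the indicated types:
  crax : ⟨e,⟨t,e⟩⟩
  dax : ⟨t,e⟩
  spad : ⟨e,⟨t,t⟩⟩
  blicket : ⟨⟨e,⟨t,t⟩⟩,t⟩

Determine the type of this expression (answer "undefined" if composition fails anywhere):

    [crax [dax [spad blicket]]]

⟨t,e⟩

[spad blicket] — blicket of type ⟨⟨e,⟨t,t⟩⟩,t⟩ combines with spad of type ⟨e,⟨t,t⟩⟩: type t.
[dax [spad blicket]] — dax of type ⟨t,e⟩ combines with [spad blicket] of type t: type e.
[crax [dax [spad blicket]]] — crax of type ⟨e,⟨t,e⟩⟩ combines with [dax [spad blicket]] of type e: type ⟨t,e⟩.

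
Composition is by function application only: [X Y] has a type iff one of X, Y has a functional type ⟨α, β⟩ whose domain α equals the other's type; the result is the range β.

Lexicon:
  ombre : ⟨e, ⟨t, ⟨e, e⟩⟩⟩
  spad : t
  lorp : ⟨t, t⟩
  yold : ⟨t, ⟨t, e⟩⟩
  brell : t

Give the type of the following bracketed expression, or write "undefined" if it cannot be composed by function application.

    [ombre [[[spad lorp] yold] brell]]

⟨t, ⟨e, e⟩⟩

[spad lorp]: ⟨t, t⟩ applied to t yields t.
[[spad lorp] yold]: ⟨t, ⟨t, e⟩⟩ applied to t yields ⟨t, e⟩.
[[[spad lorp] yold] brell]: ⟨t, e⟩ applied to t yields e.
[ombre [[[spad lorp] yold] brell]]: ⟨e, ⟨t, ⟨e, e⟩⟩⟩ applied to e yields ⟨t, ⟨e, e⟩⟩.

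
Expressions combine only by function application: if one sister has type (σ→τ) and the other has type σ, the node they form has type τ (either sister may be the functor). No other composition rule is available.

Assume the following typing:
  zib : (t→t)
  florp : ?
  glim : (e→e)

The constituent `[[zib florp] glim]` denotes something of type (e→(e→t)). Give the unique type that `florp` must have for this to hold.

[[zib florp] glim] is required to be (e→(e→t)). glim : (e→e) cannot yield (e→(e→t)) as functor, so [zib florp] : ((e→e)→(e→(e→t))).
[zib florp] is required to be ((e→e)→(e→(e→t))). zib : (t→t) cannot yield ((e→e)→(e→(e→t))) as functor, so florp : ((t→t)→((e→e)→(e→(e→t)))).

((t→t)→((e→e)→(e→(e→t))))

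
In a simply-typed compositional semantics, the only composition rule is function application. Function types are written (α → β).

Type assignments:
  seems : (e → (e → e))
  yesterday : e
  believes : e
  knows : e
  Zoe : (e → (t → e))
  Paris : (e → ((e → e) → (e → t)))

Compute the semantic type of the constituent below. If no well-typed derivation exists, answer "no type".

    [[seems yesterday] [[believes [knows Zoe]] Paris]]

no type

At [seems yesterday], seems : (e → (e → e)) takes yesterday : e, giving (e → e).
At [knows Zoe], Zoe : (e → (t → e)) takes knows : e, giving (t → e).
At [believes [knows Zoe]]: neither e nor (t → e) can take the other as argument; the node is ill-typed.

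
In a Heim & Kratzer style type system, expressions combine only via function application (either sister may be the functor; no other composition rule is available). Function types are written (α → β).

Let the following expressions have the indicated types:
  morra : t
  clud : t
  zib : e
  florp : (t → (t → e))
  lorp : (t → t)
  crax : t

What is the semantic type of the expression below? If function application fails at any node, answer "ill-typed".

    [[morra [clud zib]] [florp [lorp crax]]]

At [clud zib]: neither t nor e can take the other as argument; the node is ill-typed.

ill-typed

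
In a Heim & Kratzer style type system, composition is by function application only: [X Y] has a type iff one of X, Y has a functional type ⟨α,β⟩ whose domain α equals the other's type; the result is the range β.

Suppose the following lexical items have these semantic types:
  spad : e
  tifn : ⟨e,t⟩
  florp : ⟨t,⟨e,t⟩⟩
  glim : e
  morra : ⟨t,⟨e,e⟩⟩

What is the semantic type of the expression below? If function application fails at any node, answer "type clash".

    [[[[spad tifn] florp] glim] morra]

[spad tifn]: ⟨e,t⟩ applied to e yields t.
[[spad tifn] florp]: ⟨t,⟨e,t⟩⟩ applied to t yields ⟨e,t⟩.
[[[spad tifn] florp] glim]: ⟨e,t⟩ applied to e yields t.
[[[[spad tifn] florp] glim] morra]: ⟨t,⟨e,e⟩⟩ applied to t yields ⟨e,e⟩.

⟨e,e⟩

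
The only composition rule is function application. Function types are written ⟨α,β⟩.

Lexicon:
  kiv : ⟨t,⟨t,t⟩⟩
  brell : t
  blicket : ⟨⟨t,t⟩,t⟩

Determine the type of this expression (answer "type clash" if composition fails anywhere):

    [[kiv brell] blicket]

t

[kiv brell]: functor kiv : ⟨t,⟨t,t⟩⟩, argument brell : t; result ⟨t,t⟩.
[[kiv brell] blicket]: functor blicket : ⟨⟨t,t⟩,t⟩, argument [kiv brell] : ⟨t,t⟩; result t.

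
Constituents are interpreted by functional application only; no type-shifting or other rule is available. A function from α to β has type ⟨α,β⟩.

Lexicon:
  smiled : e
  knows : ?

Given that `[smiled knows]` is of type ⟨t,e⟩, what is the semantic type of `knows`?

[smiled knows] must have type ⟨t,e⟩. The sister smiled has type e; that is not a function onto ⟨t,e⟩, so knows must be the functor, of type ⟨e,⟨t,e⟩⟩.

⟨e,⟨t,e⟩⟩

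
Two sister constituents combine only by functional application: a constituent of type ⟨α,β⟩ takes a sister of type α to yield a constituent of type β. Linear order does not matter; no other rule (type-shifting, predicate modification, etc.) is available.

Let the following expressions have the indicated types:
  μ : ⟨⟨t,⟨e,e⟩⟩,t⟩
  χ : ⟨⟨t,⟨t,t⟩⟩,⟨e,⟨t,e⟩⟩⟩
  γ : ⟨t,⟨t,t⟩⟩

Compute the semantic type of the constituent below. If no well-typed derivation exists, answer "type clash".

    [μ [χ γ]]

type clash

[χ γ]: χ is ⟨⟨t,⟨t,t⟩⟩,⟨e,⟨t,e⟩⟩⟩, γ is ⟨t,⟨t,t⟩⟩; result ⟨e,⟨t,e⟩⟩.
[μ [χ γ]]: ⟨⟨t,⟨e,e⟩⟩,t⟩ with ⟨e,⟨t,e⟩⟩ — neither is a function whose domain matches the other; composition fails here.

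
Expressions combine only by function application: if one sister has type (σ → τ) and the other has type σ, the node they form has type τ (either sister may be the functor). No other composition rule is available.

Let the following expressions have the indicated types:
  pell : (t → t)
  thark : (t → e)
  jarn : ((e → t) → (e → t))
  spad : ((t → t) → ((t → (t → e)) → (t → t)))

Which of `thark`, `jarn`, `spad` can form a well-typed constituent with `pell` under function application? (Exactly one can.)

spad

thark : (t → e) — pell needs t; thark needs t; neither fits.
jarn : ((e → t) → (e → t)) — pell needs t; jarn needs (e → t); neither fits.
spad — combines: spad : ((t → t) → ((t → (t → e)) → (t → t))) takes pell : (t → t) as argument, giving ((t → (t → e)) → (t → t)).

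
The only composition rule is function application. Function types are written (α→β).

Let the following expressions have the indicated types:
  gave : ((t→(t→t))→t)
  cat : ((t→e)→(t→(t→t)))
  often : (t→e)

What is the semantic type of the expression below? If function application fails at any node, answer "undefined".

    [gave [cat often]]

t

[cat often] — cat of type ((t→e)→(t→(t→t))) combines with often of type (t→e): type (t→(t→t)).
[gave [cat often]] — gave of type ((t→(t→t))→t) combines with [cat often] of type (t→(t→t)): type t.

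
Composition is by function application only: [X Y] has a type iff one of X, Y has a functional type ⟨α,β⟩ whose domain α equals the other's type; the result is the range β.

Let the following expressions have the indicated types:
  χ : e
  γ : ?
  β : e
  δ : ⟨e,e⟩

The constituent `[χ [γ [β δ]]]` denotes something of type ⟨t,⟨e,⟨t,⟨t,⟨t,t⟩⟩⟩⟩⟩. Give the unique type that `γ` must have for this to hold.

⟨e,⟨e,⟨t,⟨e,⟨t,⟨t,⟨t,t⟩⟩⟩⟩⟩⟩⟩

For [χ [γ [β δ]]] to have type ⟨t,⟨e,⟨t,⟨t,⟨t,t⟩⟩⟩⟩⟩ with χ of type e, [γ [β δ]] must be the function: [γ [β δ]] : ⟨e,⟨t,⟨e,⟨t,⟨t,⟨t,t⟩⟩⟩⟩⟩⟩.
For [γ [β δ]] to have type ⟨e,⟨t,⟨e,⟨t,⟨t,⟨t,t⟩⟩⟩⟩⟩⟩ with [β δ] of type e, γ must be the function: γ : ⟨e,⟨e,⟨t,⟨e,⟨t,⟨t,⟨t,t⟩⟩⟩⟩⟩⟩⟩.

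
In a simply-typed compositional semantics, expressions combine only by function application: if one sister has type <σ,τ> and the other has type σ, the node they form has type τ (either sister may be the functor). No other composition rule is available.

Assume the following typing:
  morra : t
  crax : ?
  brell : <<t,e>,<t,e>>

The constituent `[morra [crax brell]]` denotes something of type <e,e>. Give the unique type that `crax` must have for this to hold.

<<<t,e>,<t,e>>,<t,<e,e>>>

[morra [crax brell]] is required to be <e,e>. morra : t cannot yield <e,e> as functor, so [crax brell] : <t,<e,e>>.
[crax brell] is required to be <t,<e,e>>. brell : <<t,e>,<t,e>> cannot yield <t,<e,e>> as functor, so crax : <<<t,e>,<t,e>>,<t,<e,e>>>.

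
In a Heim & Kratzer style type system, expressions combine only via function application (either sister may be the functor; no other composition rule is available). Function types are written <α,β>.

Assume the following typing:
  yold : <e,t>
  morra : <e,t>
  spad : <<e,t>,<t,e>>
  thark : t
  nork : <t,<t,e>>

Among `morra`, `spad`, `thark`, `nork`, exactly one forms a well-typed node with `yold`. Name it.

spad

morra : <e,t> — no; yold wants e, and morra wants e.
spad — combines: spad : <<e,t>,<t,e>> takes yold : <e,t> as argument, giving <t,e>.
thark : t — no; yold wants e, and thark wants nothing (atomic).
nork : <t,<t,e>> — no; yold wants e, and nork wants t.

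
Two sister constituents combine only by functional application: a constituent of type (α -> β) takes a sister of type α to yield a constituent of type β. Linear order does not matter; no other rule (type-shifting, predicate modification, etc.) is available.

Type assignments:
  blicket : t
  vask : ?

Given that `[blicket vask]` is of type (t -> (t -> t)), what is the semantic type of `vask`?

(t -> (t -> (t -> t)))

[blicket vask] is required to be (t -> (t -> t)). blicket : t cannot yield (t -> (t -> t)) as functor, so vask : (t -> (t -> (t -> t))).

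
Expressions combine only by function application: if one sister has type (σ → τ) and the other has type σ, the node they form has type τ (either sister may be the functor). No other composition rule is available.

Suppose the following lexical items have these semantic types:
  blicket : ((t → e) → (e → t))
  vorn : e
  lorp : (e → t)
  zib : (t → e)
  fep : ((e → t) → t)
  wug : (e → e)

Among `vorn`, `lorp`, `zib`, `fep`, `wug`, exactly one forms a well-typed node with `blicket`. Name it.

vorn : e — does not combine with blicket.
lorp : (e → t) — does not combine with blicket.
zib — combines: blicket : ((t → e) → (e → t)) takes zib : (t → e) as argument, giving (e → t).
fep : ((e → t) → t) — does not combine with blicket.
wug : (e → e) — does not combine with blicket.

zib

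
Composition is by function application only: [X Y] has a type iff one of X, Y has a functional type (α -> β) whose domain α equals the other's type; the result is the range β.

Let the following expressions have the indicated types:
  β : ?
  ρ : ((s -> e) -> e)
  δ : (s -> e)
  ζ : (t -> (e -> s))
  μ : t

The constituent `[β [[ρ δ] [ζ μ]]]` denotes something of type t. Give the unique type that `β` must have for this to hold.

For [β [[ρ δ] [ζ μ]]] to have type t with [[ρ δ] [ζ μ]] of type s, β must be the function: β : (s -> t).

(s -> t)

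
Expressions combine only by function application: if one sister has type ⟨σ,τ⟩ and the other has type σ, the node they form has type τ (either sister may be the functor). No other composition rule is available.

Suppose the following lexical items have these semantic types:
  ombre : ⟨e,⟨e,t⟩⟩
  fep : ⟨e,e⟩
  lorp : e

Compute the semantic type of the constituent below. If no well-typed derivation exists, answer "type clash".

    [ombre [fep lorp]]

[fep lorp]: ⟨e,e⟩ applied to e yields e.
[ombre [fep lorp]]: ⟨e,⟨e,t⟩⟩ applied to e yields ⟨e,t⟩.

⟨e,t⟩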